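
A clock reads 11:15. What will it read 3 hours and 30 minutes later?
Starting time: 11:15
Adding 30 minutes to 15 minutes: 15 + 30 = 45 minutes
Adding 3 hours: 11 + 3 = 14 - 12 = 2
Final time: 2:45

Final answer: 2:45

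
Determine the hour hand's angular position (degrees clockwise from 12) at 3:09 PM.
The hour hand moves 30 degrees per hour and 0.5 degrees per minute.
At 3:09: (3) x 30 + 9 x 0.5 = 90 + 4.5 = 94.5 degrees

Final answer: 94.5 degrees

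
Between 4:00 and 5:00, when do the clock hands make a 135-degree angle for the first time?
At t minutes past 4:00, the hour hand is at 30 x 4 + 0.5t degrees and the minute hand is at 6t degrees.
The smaller angle between them is 135 degrees when |30H - 5.5t| = 135 or |30H - 5.5t| = 225.
With H = 4, solve 30 x 4 - 5.5t = +/- target for each target:
  t = (30 x 4 - 135) / 5.5 = -2.73 (outside (0, 60))
  t = (30 x 4 + 135) / 5.5 = 46.36
  t = (30 x 4 - 225) / 5.5 = -19.09 (outside (0, 60))
  t = (30 x 4 + 225) / 5.5 = 62.73 (outside (0, 60))
Valid solutions in (0, 60): {46.36} minutes.
The first occurrence is t = 46.36 minutes.
The hands form a 135-degree angle at 46.36 minutes past 4:00.

Final answer: 46.36 minutes past 4:00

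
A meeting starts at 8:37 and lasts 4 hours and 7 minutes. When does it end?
Starting time: 8:37
Adding 7 minutes to 37 minutes: 37 + 7 = 44 minutes
Adding 4 hours: 8 + 4 = 12
Final time: 12:44

Final answer: 12:44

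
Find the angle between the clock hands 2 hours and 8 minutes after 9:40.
First find the time 2 hours and 8 minutes after 9:40.
Total minutes: 9 x 60 + 40 + 2 x 60 + 8 = 708.
708 mod 720 = 708 minutes = 11:48.
Now compute the angle at 11:48:
Hour hand: 11 x 30 + 48 x 0.5 = 354 degrees
Minute hand: 48 x 6 = 288 degrees
Difference: |354 - 288| = 66 degrees
The angle is 66 degrees

Final answer: 66 degrees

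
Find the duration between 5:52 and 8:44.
From 5:52 to 8:44:
(8 x 60 + 44) - (5 x 60 + 52) = 524 - 352 = 172 minutes
= 2 hours and 52 minutes

Final answer: 2 hours and 52 minutes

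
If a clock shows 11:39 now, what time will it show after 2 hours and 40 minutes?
Starting time: 11:39
Adding 40 minutes to 39 minutes: 39 + 40 = 79 minutes = 1 hour and 19 minutes
Adding 2 hours: 11 + 2 + 1 (carry) = 14 - 12 = 2
Final time: 2:19

Final answer: 2:19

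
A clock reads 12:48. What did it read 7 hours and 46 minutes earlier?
Starting time: 12:48 = 48 total minutes past 12:00
Subtracting: 7 hours and 46 minutes = 466 minutes
48 - 466 = -418 (negative, add 12 hours = 720) = 302 minutes
= 5 hours and 2 minutes past 12:00 = 5:02

Final answer: 5:02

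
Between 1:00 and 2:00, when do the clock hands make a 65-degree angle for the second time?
At t minutes past 1:00, the hour hand is at 30 x 1 + 0.5t degrees and the minute hand is at 6t degrees.
The smaller angle between them is 65 degrees when |30H - 5.5t| = 65 or |30H - 5.5t| = 295.
With H = 1, solve 30 x 1 - 5.5t = +/- target for each target:
  t = (30 x 1 - 65) / 5.5 = -6.36 (outside (0, 60))
  t = (30 x 1 + 65) / 5.5 = 17.27
  t = (30 x 1 - 295) / 5.5 = -48.18 (outside (0, 60))
  t = (30 x 1 + 295) / 5.5 = 59.09
Valid solutions in (0, 60): {17.27, 59.09} minutes.
The second occurrence is t = 59.09 minutes.
The hands form a 65-degree angle at 59.09 minutes past 1:00.

Final answer: 59.09 minutes past 1:00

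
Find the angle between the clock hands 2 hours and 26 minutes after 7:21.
First find the time 2 hours and 26 minutes after 7:21.
Total minutes: 7 x 60 + 21 + 2 x 60 + 26 = 587.
587 mod 720 = 587 minutes = 9:47.
Now compute the angle at 9:47:
Hour hand: 9 x 30 + 47 x 0.5 = 293.5 degrees
Minute hand: 47 x 6 = 282 degrees
Difference: |293.5 - 282| = 11.5 degrees
The angle is 11.5 degrees

Final answer: 11.5 degrees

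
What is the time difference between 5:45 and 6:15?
From 5:45 to 6:15:
(6 x 60 + 15) - (5 x 60 + 45) = 375 - 345 = 30 minutes
= 30 minutes

Final answer: 30 minutes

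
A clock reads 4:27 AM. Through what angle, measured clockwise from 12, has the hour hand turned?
The hour hand moves 30 degrees per hour and 0.5 degrees per minute.
At 4:27: (4) x 30 + 27 x 0.5 = 120 + 13.5 = 133.5 degrees

Final answer: 133.5 degrees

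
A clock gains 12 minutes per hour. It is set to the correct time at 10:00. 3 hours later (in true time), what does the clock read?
For every 60 true minutes, the faulty clock advances 60 + 12 = 72 minutes.
True elapsed: 3 hours = 180 minutes.
Faulty clock advances: 180 x 72/60 = 216 minutes (drift: 36 minutes ahead).
Shown time: 10:00 + 216 minutes = 1:36.

Final answer: 1:36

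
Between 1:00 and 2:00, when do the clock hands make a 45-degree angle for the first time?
At t minutes past 1:00, the hour hand is at 30 x 1 + 0.5t degrees and the minute hand is at 6t degrees.
The smaller angle between them is 45 degrees when |30H - 5.5t| = 45 or |30H - 5.5t| = 315.
With H = 1, solve 30 x 1 - 5.5t = +/- target for each target:
  t = (30 x 1 - 45) / 5.5 = -2.73 (outside (0, 60))
  t = (30 x 1 + 45) / 5.5 = 13.64
  t = (30 x 1 - 315) / 5.5 = -51.82 (outside (0, 60))
  t = (30 x 1 + 315) / 5.5 = 62.73 (outside (0, 60))
Valid solutions in (0, 60): {13.64} minutes.
The first occurrence is t = 13.64 minutes.
The hands form a 45-degree angle at 13.64 minutes past 1:00.

Final answer: 13.64 minutes past 1:00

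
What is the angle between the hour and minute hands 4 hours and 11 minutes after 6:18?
First find the time 4 hours and 11 minutes after 6:18.
Total minutes: 6 x 60 + 18 + 4 x 60 + 11 = 629.
629 mod 720 = 629 minutes = 10:29.
Now compute the angle at 10:29:
Hour hand: 10 x 30 + 29 x 0.5 = 314.5 degrees
Minute hand: 29 x 6 = 174 degrees
Difference: |314.5 - 174| = 140.5 degrees
The angle is 140.5 degrees

Final answer: 140.5 degrees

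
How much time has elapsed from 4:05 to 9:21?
From 4:05 to 9:21:
(9 x 60 + 21) - (4 x 60 + 5) = 561 - 245 = 316 minutes
= 5 hours and 16 minutes

Final answer: 5 hours and 16 minutes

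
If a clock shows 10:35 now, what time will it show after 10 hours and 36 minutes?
Starting time: 10:35
Adding 36 minutes to 35 minutes: 35 + 36 = 71 minutes = 1 hour and 11 minutes
Adding 10 hours: 10 + 10 + 1 (carry) = 21 - 12 = 9
Final time: 9:11

Final answer: 9:11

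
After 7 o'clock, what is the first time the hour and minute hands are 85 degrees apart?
At t minutes past 7:00, the hour hand is at 30 x 7 + 0.5t degrees and the minute hand is at 6t degrees.
The smaller angle between them is 85 degrees when |30H - 5.5t| = 85 or |30H - 5.5t| = 275.
With H = 7, solve 30 x 7 - 5.5t = +/- target for each target:
  t = (30 x 7 - 85) / 5.5 = 22.73
  t = (30 x 7 + 85) / 5.5 = 53.64
  t = (30 x 7 - 275) / 5.5 = -11.82 (outside (0, 60))
  t = (30 x 7 + 275) / 5.5 = 88.18 (outside (0, 60))
Valid solutions in (0, 60): {22.73, 53.64} minutes.
The first occurrence is t = 22.73 minutes.
The hands form a 85-degree angle at 22.73 minutes past 7:00.

Final answer: 22.73 minutes past 7:00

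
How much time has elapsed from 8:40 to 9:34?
From 8:40 to 9:34:
(9 x 60 + 34) - (8 x 60 + 40) = 574 - 520 = 54 minutes
= 54 minutes

Final answer: 54 minutes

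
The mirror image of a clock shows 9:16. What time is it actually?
Reflection across the vertical (12-6) axis maps a hand at angle A degrees to (360 - A) degrees, which sends a reading of T minutes past 12:00 to (720 - T) minutes past 12:00.
Mirror reads 9:16 = 556 minutes past 12:00.
Actual time: (720 - 556) mod 720 = 164 minutes = 2:44.

Final answer: 2:44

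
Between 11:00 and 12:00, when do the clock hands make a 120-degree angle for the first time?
At t minutes past 11:00, the hour hand is at 30 x 11 + 0.5t degrees and the minute hand is at 6t degrees.
The smaller angle between them is 120 degrees when |30H - 5.5t| = 120 or |30H - 5.5t| = 240.
With H = 11, solve 30 x 11 - 5.5t = +/- target for each target:
  t = (30 x 11 - 120) / 5.5 = 38.18
  t = (30 x 11 + 120) / 5.5 = 81.82 (outside (0, 60))
  t = (30 x 11 - 240) / 5.5 = 16.36
  t = (30 x 11 + 240) / 5.5 = 103.64 (outside (0, 60))
Valid solutions in (0, 60): {16.36, 38.18} minutes.
The first occurrence is t = 16.36 minutes.
The hands form a 120-degree angle at 16.36 minutes past 11:00.

Final answer: 16.36 minutes past 11:00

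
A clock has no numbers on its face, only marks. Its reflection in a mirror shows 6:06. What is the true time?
Reflection across the vertical (12-6) axis maps a hand at angle A degrees to (360 - A) degrees, which sends a reading of T minutes past 12:00 to (720 - T) minutes past 12:00.
Mirror reads 6:06 = 366 minutes past 12:00.
Actual time: (720 - 366) mod 720 = 354 minutes = 5:54.

Final answer: 5:54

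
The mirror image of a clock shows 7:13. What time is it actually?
Reflection across the vertical (12-6) axis maps a hand at angle A degrees to (360 - A) degrees, which sends a reading of T minutes past 12:00 to (720 - T) minutes past 12:00.
Mirror reads 7:13 = 433 minutes past 12:00.
Actual time: (720 - 433) mod 720 = 287 minutes = 4:47.

Final answer: 4:47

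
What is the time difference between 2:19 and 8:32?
From 2:19 to 8:32:
(8 x 60 + 32) - (2 x 60 + 19) = 512 - 139 = 373 minutes
= 6 hours and 13 minutes

Final answer: 6 hours and 13 minutes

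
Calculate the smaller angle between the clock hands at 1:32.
Hour hand position: 1 x 30 + 32 x 0.5 = 46 degrees
Minute hand position: 32 x 6 = 192 degrees
Difference: |46 - 192| = 146 degrees
The angle between the hands is 146 degrees

Final answer: 146 degrees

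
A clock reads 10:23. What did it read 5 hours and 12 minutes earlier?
Starting time: 10:23 = 623 total minutes past 12:00
Subtracting: 5 hours and 12 minutes = 312 minutes
623 - 312 = 311 minutes
= 5 hours and 11 minutes past 12:00 = 5:11

Final answer: 5:11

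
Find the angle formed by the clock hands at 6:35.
Hour hand position: 6 x 30 + 35 x 0.5 = 197.5 degrees
Minute hand position: 35 x 6 = 210 degrees
Difference: |197.5 - 210| = 12.5 degrees
The angle between the hands is 12.5 degrees

Final answer: 12.5 degrees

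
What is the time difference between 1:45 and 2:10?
From 1:45 to 2:10:
(2 x 60 + 10) - (1 x 60 + 45) = 130 - 105 = 25 minutes
= 25 minutes

Final answer: 25 minutes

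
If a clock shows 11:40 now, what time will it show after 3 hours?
Starting time: 11:40
Adding 0 minutes to 40 minutes: 40 + 0 = 40 minutes
Adding 3 hours: 11 + 3 = 14 - 12 = 2
Final time: 2:40

Final answer: 2:40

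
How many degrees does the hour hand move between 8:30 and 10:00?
The hour hand moves 0.5 degrees per minute.
Time elapsed: 10:00 - 8:30 = 90 minutes
Angular displacement: 90 x 0.5 = 45 degrees

Final answer: 45 degrees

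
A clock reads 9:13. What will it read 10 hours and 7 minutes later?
Starting time: 9:13
Adding 7 minutes to 13 minutes: 13 + 7 = 20 minutes
Adding 10 hours: 9 + 10 = 19 - 12 = 7
Final time: 7:20

Final answer: 7:20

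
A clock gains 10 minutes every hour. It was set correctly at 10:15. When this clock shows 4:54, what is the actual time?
For every 60 true minutes, the faulty clock advances 70 minutes, so 1 faulty-clock minute corresponds to 60/70 true minutes.
From 10:15 to 4:54 on the faulty dial is 399 minutes.
True elapsed: 399 x 60/70 = 342 minutes = 5 hours and 42 minutes.
True time: 10:15 + 5 hours and 42 minutes = 3:57.

Final answer: 3:57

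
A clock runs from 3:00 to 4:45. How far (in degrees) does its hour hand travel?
The hour hand moves 0.5 degrees per minute.
Time elapsed: 4:45 - 3:00 = 105 minutes
Angular displacement: 105 x 0.5 = 52.5 degrees

Final answer: 52.5 degrees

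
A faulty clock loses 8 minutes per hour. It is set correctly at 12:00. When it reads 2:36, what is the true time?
For every 60 true minutes, the faulty clock advances 52 minutes, so 1 faulty-clock minute corresponds to 60/52 true minutes.
From 12:00 to 2:36 on the faulty dial is 156 minutes.
True elapsed: 156 x 60/52 = 180 minutes = 3 hours.
True time: 12:00 + 3 hours = 3:00.

Final answer: 3:00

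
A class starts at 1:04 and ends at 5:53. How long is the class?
From 1:04 to 5:53:
(5 x 60 + 53) - (1 x 60 + 4) = 353 - 64 = 289 minutes
= 4 hours and 49 minutes

Final answer: 4 hours and 49 minutes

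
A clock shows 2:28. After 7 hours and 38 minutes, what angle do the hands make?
First find the time 7 hours and 38 minutes after 2:28.
Total minutes: 2 x 60 + 28 + 7 x 60 + 38 = 606.
606 mod 720 = 606 minutes = 10:06.
Now compute the angle at 10:06:
Hour hand: 10 x 30 + 6 x 0.5 = 303 degrees
Minute hand: 6 x 6 = 36 degrees
Difference: |303 - 36| = 267 degrees
Smaller angle: 360 - 267 = 93 degrees

Final answer: 93 degrees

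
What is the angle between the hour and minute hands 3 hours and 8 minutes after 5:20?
First find the time 3 hours and 8 minutes after 5:20.
Total minutes: 5 x 60 + 20 + 3 x 60 + 8 = 508.
508 mod 720 = 508 minutes = 8:28.
Now compute the angle at 8:28:
Hour hand: 8 x 30 + 28 x 0.5 = 254 degrees
Minute hand: 28 x 6 = 168 degrees
Difference: |254 - 168| = 86 degrees
The angle is 86 degrees

Final answer: 86 degrees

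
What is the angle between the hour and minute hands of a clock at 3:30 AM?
Hour hand position: 3 x 30 + 30 x 0.5 = 105 degrees
Minute hand position: 30 x 6 = 180 degrees
Difference: |105 - 180| = 75 degrees
The angle between the hands is 75 degrees

Final answer: 75 degrees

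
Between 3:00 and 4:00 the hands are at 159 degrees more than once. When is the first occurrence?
At t minutes past 3:00, the hour hand is at 30 x 3 + 0.5t degrees and the minute hand is at 6t degrees.
The smaller angle between them is 159 degrees when |30H - 5.5t| = 159 or |30H - 5.5t| = 201.
With H = 3, solve 30 x 3 - 5.5t = +/- target for each target:
  t = (30 x 3 - 159) / 5.5 = -12.55 (outside (0, 60))
  t = (30 x 3 + 159) / 5.5 = 45.27
  t = (30 x 3 - 201) / 5.5 = -20.18 (outside (0, 60))
  t = (30 x 3 + 201) / 5.5 = 52.91
Valid solutions in (0, 60): {45.27, 52.91} minutes.
The first occurrence is t = 45.27 minutes.
The hands form a 159-degree angle at 45.27 minutes past 3:00.

Final answer: 45.27 minutes past 3:00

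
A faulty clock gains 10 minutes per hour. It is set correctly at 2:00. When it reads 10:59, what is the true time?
For every 60 true minutes, the faulty clock advances 70 minutes, so 1 faulty-clock minute corresponds to 60/70 true minutes.
From 2:00 to 10:59 on the faulty dial is 539 minutes.
True elapsed: 539 x 60/70 = 462 minutes = 7 hours and 42 minutes.
True time: 2:00 + 7 hours and 42 minutes = 9:42.

Final answer: 9:42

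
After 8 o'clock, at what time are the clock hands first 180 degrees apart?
For hands to be 180 degrees apart: |30H - 5.5t| = 180
With H = 8: t = (30 x 8 + 180)/5.5 = 76.36 or t = (30 x 8 - 180)/5.5 = 10.91
First valid solution (0 < t < 60): t = 10.91 minutes
The hands are opposite at 10.91 minutes past 8:00.

Final answer: 10.91 minutes past 8:00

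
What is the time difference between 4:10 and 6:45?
From 4:10 to 6:45:
(6 x 60 + 45) - (4 x 60 + 10) = 405 - 250 = 155 minutes
= 2 hours and 35 minutes

Final answer: 2 hours and 35 minutes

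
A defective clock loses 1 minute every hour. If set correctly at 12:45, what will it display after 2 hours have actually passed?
For every 60 true minutes, the faulty clock advances 60 - 1 = 59 minutes.
True elapsed: 2 hours = 120 minutes.
Faulty clock advances: 120 x 59/60 = 118 minutes (drift: 2 minutes behind).
Shown time: 12:45 + 118 minutes = 2:43.

Final answer: 2:43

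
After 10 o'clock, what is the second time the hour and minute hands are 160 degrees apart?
At t minutes past 10:00, the hour hand is at 30 x 10 + 0.5t degrees and the minute hand is at 6t degrees.
The smaller angle between them is 160 degrees when |30H - 5.5t| = 160 or |30H - 5.5t| = 200.
With H = 10, solve 30 x 10 - 5.5t = +/- target for each target:
  t = (30 x 10 - 160) / 5.5 = 25.45
  t = (30 x 10 + 160) / 5.5 = 83.64 (outside (0, 60))
  t = (30 x 10 - 200) / 5.5 = 18.18
  t = (30 x 10 + 200) / 5.5 = 90.91 (outside (0, 60))
Valid solutions in (0, 60): {18.18, 25.45} minutes.
The second occurrence is t = 25.45 minutes.
The hands form a 160-degree angle at 25.45 minutes past 10:00.

Final answer: 25.45 minutes past 10:00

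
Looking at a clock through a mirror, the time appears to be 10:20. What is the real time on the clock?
Reflection across the vertical (12-6) axis maps a hand at angle A degrees to (360 - A) degrees, which sends a reading of T minutes past 12:00 to (720 - T) minutes past 12:00.
Mirror reads 10:20 = 620 minutes past 12:00.
Actual time: (720 - 620) mod 720 = 100 minutes = 1:40.

Final answer: 1:40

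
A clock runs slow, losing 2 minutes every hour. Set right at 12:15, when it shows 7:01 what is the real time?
For every 60 true minutes, the faulty clock advances 58 minutes, so 1 faulty-clock minute corresponds to 60/58 true minutes.
From 12:15 to 7:01 on the faulty dial is 406 minutes.
True elapsed: 406 x 60/58 = 420 minutes = 7 hours.
True time: 12:15 + 7 hours = 7:15.

Final answer: 7:15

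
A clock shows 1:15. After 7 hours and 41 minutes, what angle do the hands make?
First find the time 7 hours and 41 minutes after 1:15.
Total minutes: 1 x 60 + 15 + 7 x 60 + 41 = 536.
536 mod 720 = 536 minutes = 8:56.
Now compute the angle at 8:56:
Hour hand: 8 x 30 + 56 x 0.5 = 268 degrees
Minute hand: 56 x 6 = 336 degrees
Difference: |268 - 336| = 68 degrees
The angle is 68 degrees

Final answer: 68 degrees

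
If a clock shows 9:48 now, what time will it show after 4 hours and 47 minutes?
Starting time: 9:48
Adding 47 minutes to 48 minutes: 48 + 47 = 95 minutes = 1 hour and 35 minutes
Adding 4 hours: 9 + 4 + 1 (carry) = 14 - 12 = 2
Final time: 2:35

Final answer: 2:35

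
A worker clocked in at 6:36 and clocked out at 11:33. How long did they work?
From 6:36 to 11:33:
(11 x 60 + 33) - (6 x 60 + 36) = 693 - 396 = 297 minutes
= 4 hours and 57 minutes

Final answer: 4 hours and 57 minutes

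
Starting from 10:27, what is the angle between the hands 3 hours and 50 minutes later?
First find the time 3 hours and 50 minutes after 10:27.
Total minutes: 10 x 60 + 27 + 3 x 60 + 50 = 857.
857 mod 720 = 137 minutes = 2:17.
Now compute the angle at 2:17:
Hour hand: 2 x 30 + 17 x 0.5 = 68.5 degrees
Minute hand: 17 x 6 = 102 degrees
Difference: |68.5 - 102| = 33.5 degrees
The angle is 33.5 degrees

Final answer: 33.5 degrees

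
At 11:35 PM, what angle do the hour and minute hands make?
Hour hand position: 11 x 30 + 35 x 0.5 = 347.5 degrees
Minute hand position: 35 x 6 = 210 degrees
Difference: |347.5 - 210| = 137.5 degrees
The angle between the hands is 137.5 degrees

Final answer: 137.5 degrees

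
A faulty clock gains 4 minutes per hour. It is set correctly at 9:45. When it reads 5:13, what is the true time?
For every 60 true minutes, the faulty clock advances 64 minutes, so 1 faulty-clock minute corresponds to 60/64 true minutes.
From 9:45 to 5:13 on the faulty dial is 448 minutes.
True elapsed: 448 x 60/64 = 420 minutes = 7 hours.
True time: 9:45 + 7 hours = 4:45.

Final answer: 4:45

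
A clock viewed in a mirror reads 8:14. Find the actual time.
Reflection across the vertical (12-6) axis maps a hand at angle A degrees to (360 - A) degrees, which sends a reading of T minutes past 12:00 to (720 - T) minutes past 12:00.
Mirror reads 8:14 = 494 minutes past 12:00.
Actual time: (720 - 494) mod 720 = 226 minutes = 3:46.

Final answer: 3:46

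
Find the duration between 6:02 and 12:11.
From 6:02 to 12:11:
(12 x 60 + 11) - (6 x 60 + 2) = 731 - 362 = 369 minutes
= 6 hours and 9 minutes

Final answer: 6 hours and 9 minutes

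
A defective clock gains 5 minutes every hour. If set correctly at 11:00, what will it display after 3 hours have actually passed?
For every 60 true minutes, the faulty clock advances 60 + 5 = 65 minutes.
True elapsed: 3 hours = 180 minutes.
Faulty clock advances: 180 x 65/60 = 195 minutes (drift: 15 minutes ahead).
Shown time: 11:00 + 195 minutes = 2:15.

Final answer: 2:15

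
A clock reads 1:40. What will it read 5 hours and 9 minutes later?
Starting time: 1:40
Adding 9 minutes to 40 minutes: 40 + 9 = 49 minutes
Adding 5 hours: 1 + 5 = 6
Final time: 6:49

Final answer: 6:49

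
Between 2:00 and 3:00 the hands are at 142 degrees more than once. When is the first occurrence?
At t minutes past 2:00, the hour hand is at 30 x 2 + 0.5t degrees and the minute hand is at 6t degrees.
The smaller angle between them is 142 degrees when |30H - 5.5t| = 142 or |30H - 5.5t| = 218.
With H = 2, solve 30 x 2 - 5.5t = +/- target for each target:
  t = (30 x 2 - 142) / 5.5 = -14.91 (outside (0, 60))
  t = (30 x 2 + 142) / 5.5 = 36.73
  t = (30 x 2 - 218) / 5.5 = -28.73 (outside (0, 60))
  t = (30 x 2 + 218) / 5.5 = 50.55
Valid solutions in (0, 60): {36.73, 50.55} minutes.
The first occurrence is t = 36.73 minutes.
The hands form a 142-degree angle at 36.73 minutes past 2:00.

Final answer: 36.73 minutes past 2:00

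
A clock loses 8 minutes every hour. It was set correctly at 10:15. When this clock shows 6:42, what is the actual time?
For every 60 true minutes, the faulty clock advances 52 minutes, so 1 faulty-clock minute corresponds to 60/52 true minutes.
From 10:15 to 6:42 on the faulty dial is 507 minutes.
True elapsed: 507 x 60/52 = 585 minutes = 9 hours and 45 minutes.
True time: 10:15 + 9 hours and 45 minutes = 8:00.

Final answer: 8:00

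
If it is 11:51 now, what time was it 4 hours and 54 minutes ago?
Starting time: 11:51 = 711 total minutes past 12:00
Subtracting: 4 hours and 54 minutes = 294 minutes
711 - 294 = 417 minutes
= 6 hours and 57 minutes past 12:00 = 6:57

Final answer: 6:57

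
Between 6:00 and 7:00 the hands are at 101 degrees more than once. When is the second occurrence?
At t minutes past 6:00, the hour hand is at 30 x 6 + 0.5t degrees and the minute hand is at 6t degrees.
The smaller angle between them is 101 degrees when |30H - 5.5t| = 101 or |30H - 5.5t| = 259.
With H = 6, solve 30 x 6 - 5.5t = +/- target for each target:
  t = (30 x 6 - 101) / 5.5 = 14.36
  t = (30 x 6 + 101) / 5.5 = 51.09
  t = (30 x 6 - 259) / 5.5 = -14.36 (outside (0, 60))
  t = (30 x 6 + 259) / 5.5 = 79.82 (outside (0, 60))
Valid solutions in (0, 60): {14.36, 51.09} minutes.
The second occurrence is t = 51.09 minutes.
The hands form a 101-degree angle at 51.09 minutes past 6:00.

Final answer: 51.09 minutes past 6:00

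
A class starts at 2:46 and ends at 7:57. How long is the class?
From 2:46 to 7:57:
(7 x 60 + 57) - (2 x 60 + 46) = 477 - 166 = 311 minutes
= 5 hours and 11 minutes

Final answer: 5 hours and 11 minutes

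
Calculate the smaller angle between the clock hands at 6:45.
Hour hand position: 6 x 30 + 45 x 0.5 = 202.5 degrees
Minute hand position: 45 x 6 = 270 degrees
Difference: |202.5 - 270| = 67.5 degrees
The angle between the hands is 67.5 degrees

Final answer: 67.5 degrees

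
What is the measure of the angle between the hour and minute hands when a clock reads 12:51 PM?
Hour hand position: 0 x 30 + 51 x 0.5 = 25.5 degrees
Minute hand position: 51 x 6 = 306 degrees
Difference: |25.5 - 306| = 280.5 degrees
Since 280.5 > 180, the smaller angle is 360 - 280.5 = 79.5 degrees

Final answer: 79.5 degrees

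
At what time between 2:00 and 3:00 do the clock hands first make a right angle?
At t minutes past 2:00, the hour hand is at 30 x 2 + 0.5t degrees and the minute hand is at 6t degrees.
The smaller angle between them is 90 degrees when |30H - 5.5t| = 90 or |30H - 5.5t| = 270.
With H = 2, solve 30 x 2 - 5.5t = +/- target for each target:
  t = (30 x 2 - 90) / 5.5 = -5.45 (outside (0, 60))
  t = (30 x 2 + 90) / 5.5 = 27.27
  t = (30 x 2 - 270) / 5.5 = -38.18 (outside (0, 60))
  t = (30 x 2 + 270) / 5.5 = 60 (outside (0, 60))
Valid solutions in (0, 60): {27.27} minutes.
First occurrence: t = 27.27 minutes.
The hands are at right angles at 27.27 minutes past 2:00.

Final answer: 27.27 minutes past 2:00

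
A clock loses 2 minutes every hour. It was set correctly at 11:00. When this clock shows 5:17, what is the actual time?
For every 60 true minutes, the faulty clock advances 58 minutes, so 1 faulty-clock minute corresponds to 60/58 true minutes.
From 11:00 to 5:17 on the faulty dial is 377 minutes.
True elapsed: 377 x 60/58 = 390 minutes = 6 hours and 30 minutes.
True time: 11:00 + 6 hours and 30 minutes = 5:30.

Final answer: 5:30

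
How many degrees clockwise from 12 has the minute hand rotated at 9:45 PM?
The minute hand moves 6 degrees per minute.
At 9:45: 45 x 6 = 270 degrees

Final answer: 270 degrees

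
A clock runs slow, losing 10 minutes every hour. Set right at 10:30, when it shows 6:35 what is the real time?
For every 60 true minutes, the faulty clock advances 50 minutes, so 1 faulty-clock minute corresponds to 60/50 true minutes.
From 10:30 to 6:35 on the faulty dial is 485 minutes.
True elapsed: 485 x 60/50 = 582 minutes = 9 hours and 42 minutes.
True time: 10:30 + 9 hours and 42 minutes = 8:12.

Final answer: 8:12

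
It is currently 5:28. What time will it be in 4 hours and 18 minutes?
Starting time: 5:28
Adding 18 minutes to 28 minutes: 28 + 18 = 46 minutes
Adding 4 hours: 5 + 4 = 9
Final time: 9:46

Final answer: 9:46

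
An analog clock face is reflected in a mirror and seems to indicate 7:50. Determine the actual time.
Reflection across the vertical (12-6) axis maps a hand at angle A degrees to (360 - A) degrees, which sends a reading of T minutes past 12:00 to (720 - T) minutes past 12:00.
Mirror reads 7:50 = 470 minutes past 12:00.
Actual time: (720 - 470) mod 720 = 250 minutes = 4:10.

Final answer: 4:10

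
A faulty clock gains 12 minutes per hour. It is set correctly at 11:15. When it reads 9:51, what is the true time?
For every 60 true minutes, the faulty clock advances 72 minutes, so 1 faulty-clock minute corresponds to 60/72 true minutes.
From 11:15 to 9:51 on the faulty dial is 636 minutes.
True elapsed: 636 x 60/72 = 530 minutes = 8 hours and 50 minutes.
True time: 11:15 + 8 hours and 50 minutes = 8:05.

Final answer: 8:05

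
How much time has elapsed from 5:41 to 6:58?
From 5:41 to 6:58:
(6 x 60 + 58) - (5 x 60 + 41) = 418 - 341 = 77 minutes
= 1 hour and 17 minutes

Final answer: 1 hour and 17 minutes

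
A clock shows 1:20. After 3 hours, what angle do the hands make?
First find the time 3 hours after 1:20.
Total minutes: 1 x 60 + 20 + 3 x 60 + 0 = 260.
260 mod 720 = 260 minutes = 4:20.
Now compute the angle at 4:20:
Hour hand: 4 x 30 + 20 x 0.5 = 130 degrees
Minute hand: 20 x 6 = 120 degrees
Difference: |130 - 120| = 10 degrees
The angle is 10 degrees

Final answer: 10 degrees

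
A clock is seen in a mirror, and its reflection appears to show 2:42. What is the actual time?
Reflection across the vertical (12-6) axis maps a hand at angle A degrees to (360 - A) degrees, which sends a reading of T minutes past 12:00 to (720 - T) minutes past 12:00.
Mirror reads 2:42 = 162 minutes past 12:00.
Actual time: (720 - 162) mod 720 = 558 minutes = 9:18.

Final answer: 9:18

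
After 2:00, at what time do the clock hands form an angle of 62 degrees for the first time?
At t minutes past 2:00, the hour hand is at 30 x 2 + 0.5t degrees and the minute hand is at 6t degrees.
The smaller angle between them is 62 degrees when |30H - 5.5t| = 62 or |30H - 5.5t| = 298.
With H = 2, solve 30 x 2 - 5.5t = +/- target for each target:
  t = (30 x 2 - 62) / 5.5 = -0.36 (outside (0, 60))
  t = (30 x 2 + 62) / 5.5 = 22.18
  t = (30 x 2 - 298) / 5.5 = -43.27 (outside (0, 60))
  t = (30 x 2 + 298) / 5.5 = 65.09 (outside (0, 60))
Valid solutions in (0, 60): {22.18} minutes.
The first occurrence is t = 22.18 minutes.
The hands form a 62-degree angle at 22.18 minutes past 2:00.

Final answer: 22.18 minutes past 2:00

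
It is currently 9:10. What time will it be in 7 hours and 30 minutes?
Starting time: 9:10
Adding 30 minutes to 10 minutes: 10 + 30 = 40 minutes
Adding 7 hours: 9 + 7 = 16 - 12 = 4
Final time: 4:40

Final answer: 4:40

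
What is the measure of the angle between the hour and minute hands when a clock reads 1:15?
Hour hand position: 1 x 30 + 15 x 0.5 = 37.5 degrees
Minute hand position: 15 x 6 = 90 degrees
Difference: |37.5 - 90| = 52.5 degrees
The angle between the hands is 52.5 degrees

Final answer: 52.5 degrees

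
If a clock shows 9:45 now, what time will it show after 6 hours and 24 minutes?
Starting time: 9:45
Adding 24 minutes to 45 minutes: 45 + 24 = 69 minutes = 1 hour and 9 minutes
Adding 6 hours: 9 + 6 + 1 (carry) = 16 - 12 = 4
Final time: 4:09

Final answer: 4:09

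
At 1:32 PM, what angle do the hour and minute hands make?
Hour hand position: 1 x 30 + 32 x 0.5 = 46 degrees
Minute hand position: 32 x 6 = 192 degrees
Difference: |46 - 192| = 146 degrees
The angle between the hands is 146 degrees

Final answer: 146 degrees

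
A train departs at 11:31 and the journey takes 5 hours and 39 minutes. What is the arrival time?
Starting time: 11:31
Adding 39 minutes to 31 minutes: 31 + 39 = 70 minutes = 1 hour and 10 minutes
Adding 5 hours: 11 + 5 + 1 (carry) = 17 - 12 = 5
Final time: 5:10

Final answer: 5:10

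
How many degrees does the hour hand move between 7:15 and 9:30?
The hour hand moves 0.5 degrees per minute.
Time elapsed: 9:30 - 7:15 = 135 minutes
Angular displacement: 135 x 0.5 = 67.5 degrees

Final answer: 67.5 degrees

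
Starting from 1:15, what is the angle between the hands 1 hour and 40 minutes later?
First find the time 1 hour and 40 minutes after 1:15.
Total minutes: 1 x 60 + 15 + 1 x 60 + 40 = 175.
175 mod 720 = 175 minutes = 2:55.
Now compute the angle at 2:55:
Hour hand: 2 x 30 + 55 x 0.5 = 87.5 degrees
Minute hand: 55 x 6 = 330 degrees
Difference: |87.5 - 330| = 242.5 degrees
Smaller angle: 360 - 242.5 = 117.5 degrees

Final answer: 117.5 degrees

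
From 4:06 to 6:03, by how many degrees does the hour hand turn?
The hour hand moves 0.5 degrees per minute.
Time elapsed: 6:03 - 4:06 = 117 minutes
Angular displacement: 117 x 0.5 = 58.5 degrees

Final answer: 58.5 degrees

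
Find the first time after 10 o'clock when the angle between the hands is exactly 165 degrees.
At t minutes past 10:00, the hour hand is at 30 x 10 + 0.5t degrees and the minute hand is at 6t degrees.
The smaller angle between them is 165 degrees when |30H - 5.5t| = 165 or |30H - 5.5t| = 195.
With H = 10, solve 30 x 10 - 5.5t = +/- target for each target:
  t = (30 x 10 - 165) / 5.5 = 24.55
  t = (30 x 10 + 165) / 5.5 = 84.55 (outside (0, 60))
  t = (30 x 10 - 195) / 5.5 = 19.09
  t = (30 x 10 + 195) / 5.5 = 90 (outside (0, 60))
Valid solutions in (0, 60): {19.09, 24.55} minutes.
The first occurrence is t = 19.09 minutes.
The hands form a 165-degree angle at 19.09 minutes past 10:00.

Final answer: 19.09 minutes past 10:00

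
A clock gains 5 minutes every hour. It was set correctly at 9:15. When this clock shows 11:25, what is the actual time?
For every 60 true minutes, the faulty clock advances 65 minutes, so 1 faulty-clock minute corresponds to 60/65 true minutes.
From 9:15 to 11:25 on the faulty dial is 130 minutes.
True elapsed: 130 x 60/65 = 120 minutes = 2 hours.
True time: 9:15 + 2 hours = 11:15.

Final answer: 11:15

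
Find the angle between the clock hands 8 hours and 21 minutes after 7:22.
First find the time 8 hours and 21 minutes after 7:22.
Total minutes: 7 x 60 + 22 + 8 x 60 + 21 = 943.
943 mod 720 = 223 minutes = 3:43.
Now compute the angle at 3:43:
Hour hand: 3 x 30 + 43 x 0.5 = 111.5 degrees
Minute hand: 43 x 6 = 258 degrees
Difference: |111.5 - 258| = 146.5 degrees
The angle is 146.5 degrees

Final answer: 146.5 degrees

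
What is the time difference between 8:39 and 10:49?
From 8:39 to 10:49:
(10 x 60 + 49) - (8 x 60 + 39) = 649 - 519 = 130 minutes
= 2 hours and 10 minutes

Final answer: 2 hours and 10 minutes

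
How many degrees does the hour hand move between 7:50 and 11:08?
The hour hand moves 0.5 degrees per minute.
Time elapsed: 11:08 - 7:50 = 198 minutes
Angular displacement: 198 x 0.5 = 99 degrees

Final answer: 99 degrees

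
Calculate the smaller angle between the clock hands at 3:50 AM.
Hour hand position: 3 x 30 + 50 x 0.5 = 115 degrees
Minute hand position: 50 x 6 = 300 degrees
Difference: |115 - 300| = 185 degrees
Since 185 > 180, the smaller angle is 360 - 185 = 175 degrees

Final answer: 175 degrees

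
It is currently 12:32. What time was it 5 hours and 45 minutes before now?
Starting time: 12:32 = 32 total minutes past 12:00
Subtracting: 5 hours and 45 minutes = 345 minutes
32 - 345 = -313 (negative, add 12 hours = 720) = 407 minutes
= 6 hours and 47 minutes past 12:00 = 6:47

Final answer: 6:47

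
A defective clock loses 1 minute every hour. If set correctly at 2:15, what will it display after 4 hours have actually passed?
For every 60 true minutes, the faulty clock advances 60 - 1 = 59 minutes.
True elapsed: 4 hours = 240 minutes.
Faulty clock advances: 240 x 59/60 = 236 minutes (drift: 4 minutes behind).
Shown time: 2:15 + 236 minutes = 6:11.

Final answer: 6:11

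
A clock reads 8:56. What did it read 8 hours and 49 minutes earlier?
Starting time: 8:56 = 536 total minutes past 12:00
Subtracting: 8 hours and 49 minutes = 529 minutes
536 - 529 = 7 minutes
= 7 minutes past 12:00 = 12:07

Final answer: 12:07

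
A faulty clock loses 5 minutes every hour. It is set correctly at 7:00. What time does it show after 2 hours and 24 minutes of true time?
For every 60 true minutes, the faulty clock advances 60 - 5 = 55 minutes.
True elapsed: 2 hours and 24 minutes = 144 minutes.
Faulty clock advances: 144 x 55/60 = 132 minutes (drift: 12 minutes behind).
Shown time: 7:00 + 132 minutes = 9:12.

Final answer: 9:12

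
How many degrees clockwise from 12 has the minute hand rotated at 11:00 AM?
The minute hand moves 6 degrees per minute.
At 11:00: 0 x 6 = 0 degrees

Final answer: 0 degrees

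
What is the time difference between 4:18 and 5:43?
From 4:18 to 5:43:
(5 x 60 + 43) - (4 x 60 + 18) = 343 - 258 = 85 minutes
= 1 hour and 25 minutes

Final answer: 1 hour and 25 minutes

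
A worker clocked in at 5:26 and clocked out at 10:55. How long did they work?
From 5:26 to 10:55:
(10 x 60 + 55) - (5 x 60 + 26) = 655 - 326 = 329 minutes
= 5 hours and 29 minutes

Final answer: 5 hours and 29 minutes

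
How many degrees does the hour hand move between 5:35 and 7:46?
The hour hand moves 0.5 degrees per minute.
Time elapsed: 7:46 - 5:35 = 131 minutes
Angular displacement: 131 x 0.5 = 65.5 degrees

Final answer: 65.5 degrees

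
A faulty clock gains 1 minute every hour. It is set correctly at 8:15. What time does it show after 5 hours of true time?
For every 60 true minutes, the faulty clock advances 60 + 1 = 61 minutes.
True elapsed: 5 hours = 300 minutes.
Faulty clock advances: 300 x 61/60 = 305 minutes (drift: 5 minutes ahead).
Shown time: 8:15 + 305 minutes = 1:20.

Final answer: 1:20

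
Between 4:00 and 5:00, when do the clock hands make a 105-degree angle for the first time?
At t minutes past 4:00, the hour hand is at 30 x 4 + 0.5t degrees and the minute hand is at 6t degrees.
The smaller angle between them is 105 degrees when |30H - 5.5t| = 105 or |30H - 5.5t| = 255.
With H = 4, solve 30 x 4 - 5.5t = +/- target for each target:
  t = (30 x 4 - 105) / 5.5 = 2.73
  t = (30 x 4 + 105) / 5.5 = 40.91
  t = (30 x 4 - 255) / 5.5 = -24.55 (outside (0, 60))
  t = (30 x 4 + 255) / 5.5 = 68.18 (outside (0, 60))
Valid solutions in (0, 60): {2.73, 40.91} minutes.
The first occurrence is t = 2.73 minutes.
The hands form a 105-degree angle at 2.73 minutes past 4:00.

Final answer: 2.73 minutes past 4:00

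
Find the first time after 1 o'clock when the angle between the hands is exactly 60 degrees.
At t minutes past 1:00, the hour hand is at 30 x 1 + 0.5t degrees and the minute hand is at 6t degrees.
The smaller angle between them is 60 degrees when |30H - 5.5t| = 60 or |30H - 5.5t| = 300.
With H = 1, solve 30 x 1 - 5.5t = +/- target for each target:
  t = (30 x 1 - 60) / 5.5 = -5.45 (outside (0, 60))
  t = (30 x 1 + 60) / 5.5 = 16.36
  t = (30 x 1 - 300) / 5.5 = -49.09 (outside (0, 60))
  t = (30 x 1 + 300) / 5.5 = 60 (outside (0, 60))
Valid solutions in (0, 60): {16.36} minutes.
The first occurrence is t = 16.36 minutes.
The hands form a 60-degree angle at 16.36 minutes past 1:00.

Final answer: 16.36 minutes past 1:00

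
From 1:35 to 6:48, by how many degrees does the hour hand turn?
The hour hand moves 0.5 degrees per minute.
Time elapsed: 6:48 - 1:35 = 313 minutes
Angular displacement: 313 x 0.5 = 156.5 degrees

Final answer: 156.5 degrees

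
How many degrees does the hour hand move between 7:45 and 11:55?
The hour hand moves 0.5 degrees per minute.
Time elapsed: 11:55 - 7:45 = 250 minutes
Angular displacement: 250 x 0.5 = 125 degrees

Final answer: 125 degrees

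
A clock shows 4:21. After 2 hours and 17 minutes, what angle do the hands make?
First find the time 2 hours and 17 minutes after 4:21.
Total minutes: 4 x 60 + 21 + 2 x 60 + 17 = 398.
398 mod 720 = 398 minutes = 6:38.
Now compute the angle at 6:38:
Hour hand: 6 x 30 + 38 x 0.5 = 199 degrees
Minute hand: 38 x 6 = 228 degrees
Difference: |199 - 228| = 29 degrees
The angle is 29 degrees

Final answer: 29 degrees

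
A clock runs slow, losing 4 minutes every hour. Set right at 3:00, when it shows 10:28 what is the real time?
For every 60 true minutes, the faulty clock advances 56 minutes, so 1 faulty-clock minute corresponds to 60/56 true minutes.
From 3:00 to 10:28 on the faulty dial is 448 minutes.
True elapsed: 448 x 60/56 = 480 minutes = 8 hours.
True time: 3:00 + 8 hours = 11:00.

Final answer: 11:00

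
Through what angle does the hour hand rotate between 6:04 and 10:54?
The hour hand moves 0.5 degrees per minute.
Time elapsed: 10:54 - 6:04 = 290 minutes
Angular displacement: 290 x 0.5 = 145 degrees

Final answer: 145 degrees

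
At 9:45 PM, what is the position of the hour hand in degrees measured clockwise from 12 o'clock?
The hour hand moves 30 degrees per hour and 0.5 degrees per minute.
At 9:45: (9) x 30 + 45 x 0.5 = 270 + 22.5 = 292.5 degrees

Final answer: 292.5 degrees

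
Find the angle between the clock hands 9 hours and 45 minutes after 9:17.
First find the time 9 hours and 45 minutes after 9:17.
Total minutes: 9 x 60 + 17 + 9 x 60 + 45 = 1142.
1142 mod 720 = 422 minutes = 7:02.
Now compute the angle at 7:02:
Hour hand: 7 x 30 + 2 x 0.5 = 211 degrees
Minute hand: 2 x 6 = 12 degrees
Difference: |211 - 12| = 199 degrees
Smaller angle: 360 - 199 = 161 degrees

Final answer: 161 degrees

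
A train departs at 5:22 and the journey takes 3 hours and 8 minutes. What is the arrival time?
Starting time: 5:22
Adding 8 minutes to 22 minutes: 22 + 8 = 30 minutes
Adding 3 hours: 5 + 3 = 8
Final time: 8:30

Final answer: 8:30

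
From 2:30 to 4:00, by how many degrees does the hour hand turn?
The hour hand moves 0.5 degrees per minute.
Time elapsed: 4:00 - 2:30 = 90 minutes
Angular displacement: 90 x 0.5 = 45 degrees

Final answer: 45 degrees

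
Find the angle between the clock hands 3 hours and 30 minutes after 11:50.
First find the time 3 hours and 30 minutes after 11:50.
Total minutes: 11 x 60 + 50 + 3 x 60 + 30 = 920.
920 mod 720 = 200 minutes = 3:20.
Now compute the angle at 3:20:
Hour hand: 3 x 30 + 20 x 0.5 = 100 degrees
Minute hand: 20 x 6 = 120 degrees
Difference: |100 - 120| = 20 degrees
The angle is 20 degrees

Final answer: 20 degrees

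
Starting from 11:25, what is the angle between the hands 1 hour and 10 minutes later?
First find the time 1 hour and 10 minutes after 11:25.
Total minutes: 11 x 60 + 25 + 1 x 60 + 10 = 755.
755 mod 720 = 35 minutes = 12:35.
Now compute the angle at 12:35:
Hour hand: 0 x 30 + 35 x 0.5 = 17.5 degrees
Minute hand: 35 x 6 = 210 degrees
Difference: |17.5 - 210| = 192.5 degrees
Smaller angle: 360 - 192.5 = 167.5 degrees

Final answer: 167.5 degrees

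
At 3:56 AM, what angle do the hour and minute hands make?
Hour hand position: 3 x 30 + 56 x 0.5 = 118 degrees
Minute hand position: 56 x 6 = 336 degrees
Difference: |118 - 336| = 218 degrees
Since 218 > 180, the smaller angle is 360 - 218 = 142 degrees

Final answer: 142 degrees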